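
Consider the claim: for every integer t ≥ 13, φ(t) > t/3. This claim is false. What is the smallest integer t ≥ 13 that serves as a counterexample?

Check each integer t ≥ 13 in order until the claim fails.
t = 13: φ(13) = 12 and 13/3 = 13/3, so φ(13) > 13/3.
t = 14: φ(14) = 6 and 14/3 = 14/3, so φ(14) > 14/3.
t = 15: φ(15) = 8 and 15/3 = 5, so φ(15) > 15/3.
t = 16: φ(16) = 8 and 16/3 = 16/3, so φ(16) > 16/3.
t = 17: φ(17) = 16 and 17/3 = 17/3, so φ(17) > 17/3.
t = 18: φ(18) = 6 and 18/3 = 6, so φ(18) ≤ 18/3.

t = 18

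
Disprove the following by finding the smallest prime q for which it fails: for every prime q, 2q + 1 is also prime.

A counterexample is any prime q such that 2q + 1 is not prime; we check each in order.
For q = 2, 3, 5 the conclusion holds.
q = 7: 2q + 1 = 15 = 3 × 5, not prime.

q = 7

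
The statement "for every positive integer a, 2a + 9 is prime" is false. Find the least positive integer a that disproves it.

a = 3

Check each positive integer a in order until 2a + 9 is not prime.
For a = 1, 2 the conclusion holds.
a = 3: 2a + 9 = 15 = 3 × 5, composite.
So a = 3 is the smallest counterexample.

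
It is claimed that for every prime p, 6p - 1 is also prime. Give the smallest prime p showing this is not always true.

p = 11

Check each prime p in order until 6p - 1 is not prime.
The first 4 eligible values, up to p = 7, all satisfy the conclusion.
p = 11: 6p - 1 = 65 = 5 × 13, not prime.
Hence p = 11 is a counterexample.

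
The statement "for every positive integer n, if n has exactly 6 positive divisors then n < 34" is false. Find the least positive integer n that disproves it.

A counterexample is any positive integer n such that n has exactly 6 positive divisors but the claim fails; we check each in order.
The first 5 eligible values, up to n = 32, all satisfy the conclusion.
n = 44: τ(44) = 6; 44 ≥ 34.
So n = 44 is the smallest counterexample.

n = 44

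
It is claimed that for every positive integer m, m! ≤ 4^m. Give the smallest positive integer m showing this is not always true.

We need the least positive integer m for which m! > 4^m.
The first 8 eligible values, up to m = 8, all satisfy the conclusion.
m = 9: m! = 362880 and 4^m = 262144, so 362880 > 262144.
So m = 9 is the smallest counterexample.

m = 9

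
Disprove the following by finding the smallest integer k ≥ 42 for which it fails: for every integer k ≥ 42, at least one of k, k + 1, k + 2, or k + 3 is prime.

k = 48

The first 6 eligible values, up to k = 47, all satisfy the conclusion.
k = 48: 48 = 2 × 24; 49 = 7 × 7; 50 = 2 × 25; 51 = 3 × 17 — all composite.
Hence k = 48 is a counterexample.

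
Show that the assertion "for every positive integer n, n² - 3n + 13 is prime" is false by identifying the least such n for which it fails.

A counterexample is any positive integer n such that n² - 3n + 13 is not prime; we check each in order.
The first 11 eligible values, up to n = 11, all satisfy the conclusion.
n = 12: n² - 3n + 13 = 121 = 11 × 11, composite.
Thus n = 12 disproves the claim, and no smaller n works.

n = 12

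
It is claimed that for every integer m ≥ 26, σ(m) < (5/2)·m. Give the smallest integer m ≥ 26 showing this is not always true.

m = 36

Check each integer m ≥ 26 in order until the claim fails.
For m = 26, 27, 28, 29, 30, 31, 32, 33, 34, 35 the conclusion holds.
m = 36: σ(36) = 91; 91 ≥ 90.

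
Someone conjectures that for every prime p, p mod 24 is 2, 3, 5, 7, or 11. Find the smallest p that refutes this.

p = 13

p = 2: 2 mod 24 = 2.
p = 3: 3 mod 24 = 3.
p = 5: 5 mod 24 = 5.
p = 7: 7 mod 24 = 7.
p = 11: 11 mod 24 = 11.
p = 13: 13 mod 24 = 13 — not in {2, 3, 5, 7, 11}.
Thus p = 13 disproves the claim, and no smaller p works.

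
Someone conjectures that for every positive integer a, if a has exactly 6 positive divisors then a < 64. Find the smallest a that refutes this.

a = 68

A counterexample is any positive integer a such that a has exactly 6 positive divisors but the claim fails; we check each in order.
The first 10 eligible values, up to a = 63, all satisfy the conclusion.
a = 68: τ(68) = 6; 68 ≥ 64.
Thus a = 68 disproves the claim, and no smaller a works.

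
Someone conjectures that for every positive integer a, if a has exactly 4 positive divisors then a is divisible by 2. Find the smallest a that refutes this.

The first 4 eligible values, up to a = 14, all satisfy the conclusion.
a = 15: τ(15) = 4; 15 mod 2 = 1.

a = 15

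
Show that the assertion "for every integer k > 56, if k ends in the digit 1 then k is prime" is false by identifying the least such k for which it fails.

k = 61: 61 ends in 1 and is prime.
k = 71: 71 ends in 1 and is prime.
k = 81: 81 ends in 1; 81 = 3 × 27, composite.
Thus k = 81 disproves the claim, and no smaller k works.

k = 81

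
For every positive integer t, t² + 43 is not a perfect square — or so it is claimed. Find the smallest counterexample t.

A counterexample is any positive integer t such that t² + 43 is a perfect square; we check each in order.
For t = 1, 2, 3, 4, …, 18, 19, 20 the conclusion holds.
t = 21: 21² + 43 = 484 = 22², a perfect square.
Hence t = 21 is a counterexample.

t = 21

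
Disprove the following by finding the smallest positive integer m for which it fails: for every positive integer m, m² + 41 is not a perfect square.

We need the least positive integer m for which m² + 41 is a perfect square.
For m = 1, 2, 3, 4, …, 17, 18, 19 the conclusion holds.
m = 20: 20² + 41 = 441 = 21², a perfect square.
So m = 20 is the smallest counterexample.

m = 20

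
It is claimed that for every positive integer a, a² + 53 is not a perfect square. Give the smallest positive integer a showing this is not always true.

a = 26

Check each positive integer a in order until a² + 53 is a perfect square.
For a = 1, 2, 3, 4, …, 23, 24, 25 the conclusion holds.
a = 26: 26² + 53 = 729 = 27², a perfect square.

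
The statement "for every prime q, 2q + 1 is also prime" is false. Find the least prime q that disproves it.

q = 7

For q = 2, 3, 5 the conclusion holds.
q = 7: 2q + 1 = 15 = 3 × 5, not prime.
Hence q = 7 is a counterexample.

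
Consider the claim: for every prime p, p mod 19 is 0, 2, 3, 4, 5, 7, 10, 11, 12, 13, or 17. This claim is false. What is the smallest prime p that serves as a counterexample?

p = 37

We need the least prime p for which the claim fails.
For p = 2, 3, 5, 7, …, 23, 29, 31 the conclusion holds.
p = 37: 37 mod 19 = 18 — not in {0, 2, 3, 4, 5, 7, 10, 11, 12, 13, 17}.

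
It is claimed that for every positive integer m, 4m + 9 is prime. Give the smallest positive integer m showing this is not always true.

m = 3

A counterexample is any positive integer m such that 4m + 9 is not prime; we check each in order.
m = 1: 4m + 9 = 13, prime.
m = 2: 4m + 9 = 17, prime.
m = 3: 4m + 9 = 21 = 3 × 7, composite.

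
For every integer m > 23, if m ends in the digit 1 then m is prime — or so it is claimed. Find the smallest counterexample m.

We need the least integer m > 23 for which m ends in the digit 1 but m is not prime.
For m = 31, 41 the conclusion holds.
m = 51: 51 ends in 1; 51 = 3 × 17, composite.

m = 51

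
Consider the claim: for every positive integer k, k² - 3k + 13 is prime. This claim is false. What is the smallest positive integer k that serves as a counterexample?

k = 12

For k = 1, 2, 3, 4, …, 9, 10, 11 the conclusion holds.
k = 12: k² - 3k + 13 = 121 = 11 × 11, composite.
So k = 12 is the smallest counterexample.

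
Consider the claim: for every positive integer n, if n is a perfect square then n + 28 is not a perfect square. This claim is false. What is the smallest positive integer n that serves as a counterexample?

A counterexample is any positive integer n such that n is a perfect square but n + 28 is a perfect square; we check each in order.
n = 1: 1 + 28 = 29, not a perfect square.
n = 4: 4 + 28 = 32, not a perfect square.
n = 9: 9 + 28 = 37, not a perfect square.
n = 16: 16 + 28 = 44, not a perfect square.
n = 25: 25 + 28 = 53, not a perfect square.
n = 36: 36 = 6² and 36 + 28 = 64 = 8².
Hence n = 36 is a counterexample.

n = 36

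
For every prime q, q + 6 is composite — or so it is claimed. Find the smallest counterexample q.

q = 5

For q = 2, 3 the conclusion holds.
q = 5: q + 6 = 11, prime — not composite.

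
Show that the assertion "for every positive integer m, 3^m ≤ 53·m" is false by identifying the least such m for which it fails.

m = 6

For m = 1, 2, 3, 4, 5 the conclusion holds.
m = 6: 3^m = 729 and 53·m = 318, so 729 > 318.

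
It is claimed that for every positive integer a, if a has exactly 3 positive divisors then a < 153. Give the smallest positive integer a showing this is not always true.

A counterexample is any positive integer a such that a has exactly 3 positive divisors but the claim fails; we check each in order.
a = 4: τ(4) = 3; 4 < 153.
a = 9: τ(9) = 3; 9 < 153.
a = 25: τ(25) = 3; 25 < 153.
a = 49: τ(49) = 3; 49 < 153.
a = 121: τ(121) = 3; 121 < 153.
a = 169: τ(169) = 3; 169 ≥ 153.

a = 169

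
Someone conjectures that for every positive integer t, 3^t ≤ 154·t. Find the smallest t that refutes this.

t = 7

Check each positive integer t in order until 3^t > 154·t.
The first 6 eligible values, up to t = 6, all satisfy the conclusion.
t = 7: 3^t = 2187 and 154·t = 1078, so 2187 > 1078.
Hence t = 7 is a counterexample.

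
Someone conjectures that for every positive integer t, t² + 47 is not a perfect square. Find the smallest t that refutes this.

For t = 1, 2, 3, 4, …, 20, 21, 22 the conclusion holds.
t = 23: 23² + 47 = 576 = 24², a perfect square.

t = 23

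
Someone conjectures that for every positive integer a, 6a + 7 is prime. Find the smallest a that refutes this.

For a = 1, 2 the conclusion holds.
a = 3: 6a + 7 = 25 = 5 × 5, composite.

a = 3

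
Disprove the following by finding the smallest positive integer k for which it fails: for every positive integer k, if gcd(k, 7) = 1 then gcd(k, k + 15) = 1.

We need the least positive integer k for which gcd(k, 7) = 1 but gcd(k, k + 15) > 1.
k = 1: gcd(1, 16) = 1.
k = 2: gcd(2, 17) = 1.
k = 3: gcd(3, 18) = 3.

k = 3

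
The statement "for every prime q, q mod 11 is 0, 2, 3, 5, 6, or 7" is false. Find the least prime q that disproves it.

The first 7 eligible values, up to q = 17, all satisfy the conclusion.
q = 19: 19 mod 11 = 8 — not in {0, 2, 3, 5, 6, 7}.

q = 19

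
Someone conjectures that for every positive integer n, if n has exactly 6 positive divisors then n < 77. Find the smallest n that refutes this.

A counterexample is any positive integer n such that n has exactly 6 positive divisors but the claim fails; we check each in order.
The first 13 eligible values, up to n = 76, all satisfy the conclusion.
n = 92: τ(92) = 6; 92 ≥ 77.

n = 92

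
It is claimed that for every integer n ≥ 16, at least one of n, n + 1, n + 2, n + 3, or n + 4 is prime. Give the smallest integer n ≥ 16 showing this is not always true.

The first 8 eligible values, up to n = 23, all satisfy the conclusion.
n = 24: 24 = 2 × 12; 25 = 5 × 5; 26 = 2 × 13; 27 = 3 × 9; 28 = 2 × 14 — all composite.

n = 24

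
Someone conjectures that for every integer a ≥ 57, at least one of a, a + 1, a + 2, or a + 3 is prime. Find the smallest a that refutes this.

A counterexample is any integer a ≥ 57 such that a, a + 1, a + 2, a + 3 are all composite; we check each in order.
a = 57: 59 is prime.
a = 58: 59 is prime.
a = 59: 59 is prime.
a = 60: 61 is prime.
a = 61: 61 is prime.
a = 62: 62 = 2 × 31; 63 = 3 × 21; 64 = 2 × 32; 65 = 5 × 13 — all composite.
Hence a = 62 is a counterexample.

a = 62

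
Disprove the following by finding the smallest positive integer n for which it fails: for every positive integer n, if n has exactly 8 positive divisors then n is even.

n = 105

We need the least positive integer n for which n has exactly 8 positive divisors but n is odd.
For n = 24, 30, 40, 42, …, 88, 102, 104 the conclusion holds.
n = 105: divisors of 105: 1, 3, 5, 7, 15, 21, 35, 105; 105 is odd.
Thus n = 105 disproves the claim, and no smaller n works.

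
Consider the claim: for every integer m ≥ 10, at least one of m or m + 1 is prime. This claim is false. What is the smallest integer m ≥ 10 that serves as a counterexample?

m = 14

m = 10: 11 is prime.
m = 11: 11 is prime.
m = 12: 13 is prime.
m = 13: 13 is prime.
m = 14: 14 = 2 × 7; 15 = 3 × 5 — both composite.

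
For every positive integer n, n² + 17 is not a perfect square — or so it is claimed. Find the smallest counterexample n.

n = 8

For n = 1, 2, 3, 4, 5, 6, 7 the conclusion holds.
n = 8: 8² + 17 = 81 = 9², a perfect square.
Thus n = 8 disproves the claim, and no smaller n works.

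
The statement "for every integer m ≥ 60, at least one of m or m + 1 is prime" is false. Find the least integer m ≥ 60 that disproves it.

m = 62

m = 60: 61 is prime.
m = 61: 61 is prime.
m = 62: 62 = 2 × 31; 63 = 3 × 21 — both composite.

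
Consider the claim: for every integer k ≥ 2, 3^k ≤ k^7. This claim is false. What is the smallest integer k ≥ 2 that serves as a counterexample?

k = 19

We need the least integer k ≥ 2 for which 3^k > k^7.
For k = 2, 3, 4, 5, …, 16, 17, 18 the conclusion holds.
k = 19: 3^k = 1162261467 and k^7 = 893871739, so 1162261467 > 893871739.
Thus k = 19 disproves the claim, and no smaller k works.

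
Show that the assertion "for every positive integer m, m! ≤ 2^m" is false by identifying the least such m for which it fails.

We need the least positive integer m for which m! > 2^m.
m = 1: m! = 1 and 2^m = 2, so 1 ≤ 2.
m = 2: m! = 2 and 2^m = 4, so 2 ≤ 4.
m = 3: m! = 6 and 2^m = 8, so 6 ≤ 8.
m = 4: m! = 24 and 2^m = 16, so 24 > 16.
Thus m = 4 disproves the claim, and no smaller m works.

m = 4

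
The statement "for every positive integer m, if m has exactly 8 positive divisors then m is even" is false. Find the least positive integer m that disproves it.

Check each positive integer m in order until m has exactly 8 positive divisors but m is odd.
For m = 24, 30, 40, 42, …, 88, 102, 104 the conclusion holds.
m = 105: divisors of 105: 1, 3, 5, 7, 15, 21, 35, 105; 105 is odd.
Thus m = 105 disproves the claim, and no smaller m works.

m = 105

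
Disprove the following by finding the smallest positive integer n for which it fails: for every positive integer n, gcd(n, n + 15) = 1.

A counterexample is any positive integer n such that gcd(n, n + 15) > 1; we check each in order.
For n = 1, 2 the conclusion holds.
n = 3: gcd(3, 18) = 3.

n = 3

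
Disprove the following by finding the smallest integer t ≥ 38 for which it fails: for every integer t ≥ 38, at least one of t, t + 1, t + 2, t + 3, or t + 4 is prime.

Check each integer t ≥ 38 in order until t, t + 1, t + 2, t + 3, t + 4 are all composite.
The first 10 eligible values, up to t = 47, all satisfy the conclusion.
t = 48: 48 = 2 × 24; 49 = 7 × 7; 50 = 2 × 25; 51 = 3 × 17; 52 = 2 × 26 — all composite.

t = 48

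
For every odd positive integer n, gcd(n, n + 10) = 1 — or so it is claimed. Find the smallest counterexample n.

Check each odd positive integer n in order until gcd(n, n + 10) > 1.
n = 1: gcd(1, 11) = 1.
n = 3: gcd(3, 13) = 1.
n = 5: gcd(5, 15) = 5.
Hence n = 5 is a counterexample.

n = 5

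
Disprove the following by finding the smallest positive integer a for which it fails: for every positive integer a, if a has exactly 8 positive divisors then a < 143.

Check each positive integer a in order until a has exactly 8 positive divisors but the claim fails.
For a = 24, 30, 40, 42, …, 135, 136, 138 the conclusion holds.
a = 152: τ(152) = 8; 152 ≥ 143.
Hence a = 152 is a counterexample.

a = 152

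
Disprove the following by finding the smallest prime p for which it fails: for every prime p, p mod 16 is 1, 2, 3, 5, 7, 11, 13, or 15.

p = 41

A counterexample is any prime p such that the claim fails; we check each in order.
The first 12 eligible values, up to p = 37, all satisfy the conclusion.
p = 41: 41 mod 16 = 9 — not in {1, 2, 3, 5, 7, 11, 13, 15}.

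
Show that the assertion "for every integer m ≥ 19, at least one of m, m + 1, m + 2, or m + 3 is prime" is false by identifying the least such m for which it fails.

We need the least integer m ≥ 19 for which m, m + 1, m + 2, m + 3 are all composite.
m = 19: 19 is prime.
m = 20: 23 is prime.
m = 21: 23 is prime.
m = 22: 23 is prime.
m = 23: 23 is prime.
m = 24: 24 = 2 × 12; 25 = 5 × 5; 26 = 2 × 13; 27 = 3 × 9 — all composite.

m = 24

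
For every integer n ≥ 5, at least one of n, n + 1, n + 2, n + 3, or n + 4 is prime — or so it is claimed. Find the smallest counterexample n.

n = 24

For n = 5, 6, 7, 8, …, 21, 22, 23 the conclusion holds.
n = 24: 24 = 2 × 12; 25 = 5 × 5; 26 = 2 × 13; 27 = 3 × 9; 28 = 2 × 14 — all composite.
Hence n = 24 is a counterexample.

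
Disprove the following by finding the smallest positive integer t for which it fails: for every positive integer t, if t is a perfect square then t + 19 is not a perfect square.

A counterexample is any positive integer t such that t is a perfect square but t + 19 is a perfect square; we check each in order.
The first 8 eligible values, up to t = 64, all satisfy the conclusion.
t = 81: 81 = 9² and 81 + 19 = 100 = 10².

t = 81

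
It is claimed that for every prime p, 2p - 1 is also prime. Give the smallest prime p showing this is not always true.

p = 2: 2p - 1 = 3, prime.
p = 3: 2p - 1 = 5, prime.
p = 5: 2p - 1 = 9 = 3 × 3, not prime.
So p = 5 is the smallest counterexample.

p = 5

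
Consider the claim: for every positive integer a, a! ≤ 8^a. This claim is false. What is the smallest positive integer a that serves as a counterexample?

a = 20

We need the least positive integer a for which a! > 8^a.
The first 19 eligible values, up to a = 19, all satisfy the conclusion.
a = 20: a! = 2432902008176640000 and 8^a = 1152921504606846976, so 2432902008176640000 > 1152921504606846976.
Thus a = 20 disproves the claim, and no smaller a works.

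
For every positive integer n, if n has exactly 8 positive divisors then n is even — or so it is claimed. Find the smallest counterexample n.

n = 105

For n = 24, 30, 40, 42, …, 88, 102, 104 the conclusion holds.
n = 105: divisors of 105: 1, 3, 5, 7, 15, 21, 35, 105; 105 is odd.
Thus n = 105 disproves the claim, and no smaller n works.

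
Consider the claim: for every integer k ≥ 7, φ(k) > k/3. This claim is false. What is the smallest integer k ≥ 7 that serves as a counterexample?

We need the least integer k ≥ 7 for which the claim fails.
The first 5 eligible values, up to k = 11, all satisfy the conclusion.
k = 12: φ(12) = 4 and 12/3 = 4, so φ(12) ≤ 12/3.
So k = 12 is the smallest counterexample.

k = 12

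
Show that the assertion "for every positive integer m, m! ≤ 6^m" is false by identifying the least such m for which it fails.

The first 13 eligible values, up to m = 13, all satisfy the conclusion.
m = 14: m! = 87178291200 and 6^m = 78364164096, so 87178291200 > 78364164096.

m = 14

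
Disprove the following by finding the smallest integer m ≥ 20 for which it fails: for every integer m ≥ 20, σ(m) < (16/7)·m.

Check each integer m ≥ 20 in order until the claim fails.
m = 20: σ(20) = 42; 42 < 320/7.
m = 21: σ(21) = 32; 32 < 48.
m = 22: σ(22) = 36; 36 < 352/7.
m = 23: σ(23) = 24; 24 < 368/7.
m = 24: σ(24) = 60; 60 ≥ 384/7.

m = 24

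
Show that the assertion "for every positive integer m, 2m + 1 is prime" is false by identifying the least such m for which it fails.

We need the least positive integer m for which 2m + 1 is not prime.
m = 1: 2m + 1 = 3, prime.
m = 2: 2m + 1 = 5, prime.
m = 3: 2m + 1 = 7, prime.
m = 4: 2m + 1 = 9 = 3 × 3, composite.
Thus m = 4 disproves the claim, and no smaller m works.

m = 4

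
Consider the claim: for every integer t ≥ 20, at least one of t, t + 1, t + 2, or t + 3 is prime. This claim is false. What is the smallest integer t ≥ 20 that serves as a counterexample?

t = 24

We need the least integer t ≥ 20 for which t, t + 1, t + 2, t + 3 are all composite.
The first 4 eligible values, up to t = 23, all satisfy the conclusion.
t = 24: 24 = 2 × 12; 25 = 5 × 5; 26 = 2 × 13; 27 = 3 × 9 — all composite.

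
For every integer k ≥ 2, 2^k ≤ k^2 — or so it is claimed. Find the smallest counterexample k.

k = 5

Check each integer k ≥ 2 in order until 2^k > k^2.
For k = 2, 3, 4 the conclusion holds.
k = 5: 2^k = 32 and k^2 = 25, so 32 > 25.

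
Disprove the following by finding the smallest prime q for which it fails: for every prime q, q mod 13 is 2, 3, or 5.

For q = 2, 3, 5 the conclusion holds.
q = 7: 7 mod 13 = 7 — not in {2, 3, 5}.

q = 7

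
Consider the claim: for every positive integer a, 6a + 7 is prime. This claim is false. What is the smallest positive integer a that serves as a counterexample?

a = 3

We need the least positive integer a for which 6a + 7 is not prime.
a = 1: 6a + 7 = 13, prime.
a = 2: 6a + 7 = 19, prime.
a = 3: 6a + 7 = 25 = 5 × 5, composite.
Thus a = 3 disproves the claim, and no smaller a works.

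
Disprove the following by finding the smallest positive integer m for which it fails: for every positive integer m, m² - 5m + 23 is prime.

Check each positive integer m in order until m² - 5m + 23 is not prime.
For m = 1, 2, 3, 4, …, 16, 17, 18 the conclusion holds.
m = 19: m² - 5m + 23 = 289 = 17 × 17, composite.
So m = 19 is the smallest counterexample.

m = 19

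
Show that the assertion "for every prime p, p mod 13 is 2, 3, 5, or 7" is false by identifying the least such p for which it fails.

A counterexample is any prime p such that the claim fails; we check each in order.
For p = 2, 3, 5, 7 the conclusion holds.
p = 11: 11 mod 13 = 11 — not in {2, 3, 5, 7}.
So p = 11 is the smallest counterexample.

p = 11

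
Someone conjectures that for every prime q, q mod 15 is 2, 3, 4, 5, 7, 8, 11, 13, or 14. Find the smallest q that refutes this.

Check each prime q in order until the claim fails.
For q = 2, 3, 5, 7, 11, 13, 17, 19, 23, 29 the conclusion holds.
q = 31: 31 mod 15 = 1 — not in {2, 3, 4, 5, 7, 8, 11, 13, 14}.

q = 31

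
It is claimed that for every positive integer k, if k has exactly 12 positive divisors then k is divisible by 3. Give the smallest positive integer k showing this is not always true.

k = 140

Check each positive integer k in order until k has exactly 12 positive divisors but k is not divisible by 3.
k = 60: τ(60) = 12; 60 mod 3 = 0.
k = 72: τ(72) = 12; 72 mod 3 = 0.
k = 84: τ(84) = 12; 84 mod 3 = 0.
k = 90: τ(90) = 12; 90 mod 3 = 0.
k = 96: τ(96) = 12; 96 mod 3 = 0.
k = 108: τ(108) = 12; 108 mod 3 = 0.
k = 126: τ(126) = 12; 126 mod 3 = 0.
k = 132: τ(132) = 12; 132 mod 3 = 0.
k = 140: τ(140) = 12; 140 mod 3 = 2.
So k = 140 is the smallest counterexample.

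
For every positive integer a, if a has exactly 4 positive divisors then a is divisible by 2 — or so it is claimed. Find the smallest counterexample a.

A counterexample is any positive integer a such that a has exactly 4 positive divisors but a is not divisible by 2; we check each in order.
For a = 6, 8, 10, 14 the conclusion holds.
a = 15: τ(15) = 4; 15 mod 2 = 1.
Thus a = 15 disproves the claim, and no smaller a works.

a = 15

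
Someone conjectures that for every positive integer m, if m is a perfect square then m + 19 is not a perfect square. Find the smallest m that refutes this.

A counterexample is any positive integer m such that m is a perfect square but m + 19 is a perfect square; we check each in order.
m = 1: 1 + 19 = 20, not a perfect square.
m = 4: 4 + 19 = 23, not a perfect square.
m = 9: 9 + 19 = 28, not a perfect square.
m = 16: 16 + 19 = 35, not a perfect square.
m = 25: 25 + 19 = 44, not a perfect square.
m = 36: 36 + 19 = 55, not a perfect square.
m = 49: 49 + 19 = 68, not a perfect square.
m = 64: 64 + 19 = 83, not a perfect square.
m = 81: 81 = 9² and 81 + 19 = 100 = 10².

m = 81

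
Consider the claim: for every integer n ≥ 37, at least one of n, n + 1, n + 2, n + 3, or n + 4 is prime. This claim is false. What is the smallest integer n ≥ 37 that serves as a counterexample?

For n = 37, 38, 39, 40, …, 45, 46, 47 the conclusion holds.
n = 48: 48 = 2 × 24; 49 = 7 × 7; 50 = 2 × 25; 51 = 3 × 17; 52 = 2 × 26 — all composite.
Thus n = 48 disproves the claim, and no smaller n works.

n = 48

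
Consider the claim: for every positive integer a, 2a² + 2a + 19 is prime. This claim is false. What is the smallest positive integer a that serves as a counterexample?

We need the least positive integer a for which 2a² + 2a + 19 is not prime.
The first 17 eligible values, up to a = 17, all satisfy the conclusion.
a = 18: 2a² + 2a + 19 = 703 = 19 × 37, composite.

a = 18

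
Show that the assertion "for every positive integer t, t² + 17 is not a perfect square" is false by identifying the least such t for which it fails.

t = 8

Check each positive integer t in order until t² + 17 is a perfect square.
t = 1: 1² + 17 = 18, not a perfect square.
t = 2: 2² + 17 = 21, not a perfect square.
t = 3: 3² + 17 = 26, not a perfect square.
t = 4: 4² + 17 = 33, not a perfect square.
t = 5: 5² + 17 = 42, not a perfect square.
t = 6: 6² + 17 = 53, not a perfect square.
t = 7: 7² + 17 = 66, not a perfect square.
t = 8: 8² + 17 = 81 = 9², a perfect square.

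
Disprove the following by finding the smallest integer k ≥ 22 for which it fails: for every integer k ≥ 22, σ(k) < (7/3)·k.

k = 24

Check each integer k ≥ 22 in order until the claim fails.
k = 22: σ(22) = 36; 36 < 154/3.
k = 23: σ(23) = 24; 24 < 161/3.
k = 24: σ(24) = 60; 60 ≥ 56.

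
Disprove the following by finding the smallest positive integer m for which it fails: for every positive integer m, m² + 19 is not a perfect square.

m = 9

We need the least positive integer m for which m² + 19 is a perfect square.
The first 8 eligible values, up to m = 8, all satisfy the conclusion.
m = 9: 9² + 19 = 100 = 10², a perfect square.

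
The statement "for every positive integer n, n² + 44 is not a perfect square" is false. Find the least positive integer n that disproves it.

n = 10

We need the least positive integer n for which n² + 44 is a perfect square.
For n = 1, 2, 3, 4, 5, 6, 7, 8, 9 the conclusion holds.
n = 10: 10² + 44 = 144 = 12², a perfect square.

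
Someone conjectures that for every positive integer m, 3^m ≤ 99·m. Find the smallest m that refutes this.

m = 6

A counterexample is any positive integer m such that 3^m > 99·m; we check each in order.
For m = 1, 2, 3, 4, 5 the conclusion holds.
m = 6: 3^m = 729 and 99·m = 594, so 729 > 594.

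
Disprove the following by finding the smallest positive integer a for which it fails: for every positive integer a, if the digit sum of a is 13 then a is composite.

Check each positive integer a in order until the digit sum of a is 13 but a is prime.
For a = 49, 58 the conclusion holds.
a = 67: digit sum 13; 67 is prime, not composite.
Thus a = 67 disproves the claim, and no smaller a works.

a = 67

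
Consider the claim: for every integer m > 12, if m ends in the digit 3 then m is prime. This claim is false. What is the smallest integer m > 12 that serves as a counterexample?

m = 33

We need the least integer m > 12 for which m ends in the digit 3 but m is not prime.
For m = 13, 23 the conclusion holds.
m = 33: 33 ends in 3; 33 = 3 × 11, composite.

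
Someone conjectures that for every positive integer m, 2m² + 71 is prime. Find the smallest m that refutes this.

A counterexample is any positive integer m such that 2m² + 71 is not prime; we check each in order.
The first 4 eligible values, up to m = 4, all satisfy the conclusion.
m = 5: 2m² + 71 = 121 = 11 × 11, composite.

m = 5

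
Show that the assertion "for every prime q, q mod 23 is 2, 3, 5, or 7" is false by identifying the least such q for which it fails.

q = 11

The first 4 eligible values, up to q = 7, all satisfy the conclusion.
q = 11: 11 mod 23 = 11 — not in {2, 3, 5, 7}.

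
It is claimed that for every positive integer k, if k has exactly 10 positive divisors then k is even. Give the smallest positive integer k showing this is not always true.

Check each positive integer k in order until k has exactly 10 positive divisors but k is odd.
The first 9 eligible values, up to k = 368, all satisfy the conclusion.
k = 405: divisors of 405: 10 divisors; 405 is odd.

k = 405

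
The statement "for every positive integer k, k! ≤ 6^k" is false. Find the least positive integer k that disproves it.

k = 14

Check each positive integer k in order until k! > 6^k.
For k = 1, 2, 3, 4, …, 11, 12, 13 the conclusion holds.
k = 14: k! = 87178291200 and 6^k = 78364164096, so 87178291200 > 78364164096.
Hence k = 14 is a counterexample.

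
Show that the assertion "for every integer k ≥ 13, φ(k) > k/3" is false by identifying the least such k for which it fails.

k = 13: φ(13) = 12 and 13/3 = 13/3, so φ(13) > 13/3.
k = 14: φ(14) = 6 and 14/3 = 14/3, so φ(14) > 14/3.
k = 15: φ(15) = 8 and 15/3 = 5, so φ(15) > 15/3.
k = 16: φ(16) = 8 and 16/3 = 16/3, so φ(16) > 16/3.
k = 17: φ(17) = 16 and 17/3 = 17/3, so φ(17) > 17/3.
k = 18: φ(18) = 6 and 18/3 = 6, so φ(18) ≤ 18/3.

k = 18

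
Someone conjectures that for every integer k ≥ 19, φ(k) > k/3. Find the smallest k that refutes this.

We need the least integer k ≥ 19 for which the claim fails.
The first 5 eligible values, up to k = 23, all satisfy the conclusion.
k = 24: φ(24) = 8 and 24/3 = 8, so φ(24) ≤ 24/3.
Hence k = 24 is a counterexample.

k = 24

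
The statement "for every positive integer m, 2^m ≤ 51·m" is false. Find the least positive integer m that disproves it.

m = 9

m = 1: 2^m = 2 and 51·m = 51, so 2 ≤ 51.
m = 2: 2^m = 4 and 51·m = 102, so 4 ≤ 102.
m = 3: 2^m = 8 and 51·m = 153, so 8 ≤ 153.
m = 4: 2^m = 16 and 51·m = 204, so 16 ≤ 204.
m = 5: 2^m = 32 and 51·m = 255, so 32 ≤ 255.
m = 6: 2^m = 64 and 51·m = 306, so 64 ≤ 306.
m = 7: 2^m = 128 and 51·m = 357, so 128 ≤ 357.
m = 8: 2^m = 256 and 51·m = 408, so 256 ≤ 408.
m = 9: 2^m = 512 and 51·m = 459, so 512 > 459.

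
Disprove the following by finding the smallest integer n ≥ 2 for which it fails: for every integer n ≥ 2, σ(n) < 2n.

A counterexample is any integer n ≥ 2 such that the claim fails; we check each in order.
n = 2: σ(2) = 3; 3 < 4.
n = 3: σ(3) = 4; 4 < 6.
n = 4: σ(4) = 7; 7 < 8.
n = 5: σ(5) = 6; 6 < 10.
n = 6: σ(6) = 12; 12 ≥ 12.
Thus n = 6 disproves the claim, and no smaller n works.

n = 6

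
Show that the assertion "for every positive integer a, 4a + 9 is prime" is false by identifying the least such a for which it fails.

We need the least positive integer a for which 4a + 9 is not prime.
a = 1: 4a + 9 = 13, prime.
a = 2: 4a + 9 = 17, prime.
a = 3: 4a + 9 = 21 = 3 × 7, composite.
Thus a = 3 disproves the claim, and no smaller a works.

a = 3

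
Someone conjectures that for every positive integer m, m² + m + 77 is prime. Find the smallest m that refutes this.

We need the least positive integer m for which m² + m + 77 is not prime.
The first 5 eligible values, up to m = 5, all satisfy the conclusion.
m = 6: m² + m + 77 = 119 = 7 × 17, composite.

m = 6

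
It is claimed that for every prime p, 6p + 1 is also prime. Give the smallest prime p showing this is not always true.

p = 19

Check each prime p in order until 6p + 1 is not prime.
For p = 2, 3, 5, 7, 11, 13, 17 the conclusion holds.
p = 19: 6p + 1 = 115 = 5 × 23, not prime.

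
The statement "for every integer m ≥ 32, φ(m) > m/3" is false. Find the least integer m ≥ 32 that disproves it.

We need the least integer m ≥ 32 for which the claim fails.
m = 32: φ(32) = 16 and 32/3 = 32/3, so φ(32) > 32/3.
m = 33: φ(33) = 20 and 33/3 = 11, so φ(33) > 33/3.
m = 34: φ(34) = 16 and 34/3 = 34/3, so φ(34) > 34/3.
m = 35: φ(35) = 24 and 35/3 = 35/3, so φ(35) > 35/3.
m = 36: φ(36) = 12 and 36/3 = 12, so φ(36) ≤ 36/3.

m = 36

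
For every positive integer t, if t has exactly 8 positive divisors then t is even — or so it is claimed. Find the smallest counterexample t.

We need the least positive integer t for which t has exactly 8 positive divisors but t is odd.
The first 12 eligible values, up to t = 104, all satisfy the conclusion.
t = 105: divisors of 105: 1, 3, 5, 7, 15, 21, 35, 105; 105 is odd.
Hence t = 105 is a counterexample.

t = 105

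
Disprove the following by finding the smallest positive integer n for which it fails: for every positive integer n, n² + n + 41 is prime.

n = 40

We need the least positive integer n for which n² + n + 41 is not prime.
For n = 1, 2, 3, 4, …, 37, 38, 39 the conclusion holds.
n = 40: n² + n + 41 = 1681 = 41 × 41, composite.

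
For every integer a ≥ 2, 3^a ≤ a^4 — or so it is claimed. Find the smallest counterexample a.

a = 8

A counterexample is any integer a ≥ 2 such that 3^a > a^4; we check each in order.
The first 6 eligible values, up to a = 7, all satisfy the conclusion.
a = 8: 3^a = 6561 and a^4 = 4096, so 6561 > 4096.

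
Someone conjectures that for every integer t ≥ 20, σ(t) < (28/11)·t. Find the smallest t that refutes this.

t = 48

For t = 20, 21, 22, 23, …, 45, 46, 47 the conclusion holds.
t = 48: σ(48) = 124; 124 ≥ 1344/11.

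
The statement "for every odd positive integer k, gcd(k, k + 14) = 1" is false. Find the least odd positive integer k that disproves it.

For k = 1, 3, 5 the conclusion holds.
k = 7: gcd(7, 21) = 7.
Hence k = 7 is a counterexample.

k = 7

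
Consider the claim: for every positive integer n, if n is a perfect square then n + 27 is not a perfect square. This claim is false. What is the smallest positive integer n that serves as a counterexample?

A counterexample is any positive integer n such that n is a perfect square but n + 27 is a perfect square; we check each in order.
n = 1: 1 + 27 = 28, not a perfect square.
n = 4: 4 + 27 = 31, not a perfect square.
n = 9: 9 = 3² and 9 + 27 = 36 = 6².

n = 9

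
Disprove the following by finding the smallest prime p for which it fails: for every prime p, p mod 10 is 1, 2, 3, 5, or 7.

p = 19

The first 7 eligible values, up to p = 17, all satisfy the conclusion.
p = 19: 19 mod 10 = 9 — not in {1, 2, 3, 5, 7}.
Thus p = 19 disproves the claim, and no smaller p works.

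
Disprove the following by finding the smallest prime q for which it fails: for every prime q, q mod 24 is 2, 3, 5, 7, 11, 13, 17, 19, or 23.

Check each prime q in order until the claim fails.
For q = 2, 3, 5, 7, …, 61, 67, 71 the conclusion holds.
q = 73: 73 mod 24 = 1 — not in {2, 3, 5, 7, 11, 13, 17, 19, 23}.

q = 73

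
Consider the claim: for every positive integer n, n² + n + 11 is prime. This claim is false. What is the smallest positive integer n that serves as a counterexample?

Check each positive integer n in order until n² + n + 11 is not prime.
For n = 1, 2, 3, 4, 5, 6, 7, 8, 9 the conclusion holds.
n = 10: n² + n + 11 = 121 = 11 × 11, composite.
So n = 10 is the smallest counterexample.

n = 10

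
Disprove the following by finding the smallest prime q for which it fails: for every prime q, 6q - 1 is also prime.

q = 11

A counterexample is any prime q such that 6q - 1 is not prime; we check each in order.
For q = 2, 3, 5, 7 the conclusion holds.
q = 11: 6q - 1 = 65 = 5 × 13, not prime.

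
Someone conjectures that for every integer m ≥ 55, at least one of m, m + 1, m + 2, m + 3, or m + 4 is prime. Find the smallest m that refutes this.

For m = 55, 56, 57, 58, 59, 60, 61 the conclusion holds.
m = 62: 62 = 2 × 31; 63 = 3 × 21; 64 = 2 × 32; 65 = 5 × 13; 66 = 2 × 33 — all composite.
Thus m = 62 disproves the claim, and no smaller m works.

m = 62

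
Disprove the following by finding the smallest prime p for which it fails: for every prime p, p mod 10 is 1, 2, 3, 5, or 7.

Check each prime p in order until the claim fails.
p = 2: 2 mod 10 = 2.
p = 3: 3 mod 10 = 3.
p = 5: 5 mod 10 = 5.
p = 7: 7 mod 10 = 7.
p = 11: 11 mod 10 = 1.
p = 13: 13 mod 10 = 3.
p = 17: 17 mod 10 = 7.
p = 19: 19 mod 10 = 9 — not in {1, 2, 3, 5, 7}.

p = 19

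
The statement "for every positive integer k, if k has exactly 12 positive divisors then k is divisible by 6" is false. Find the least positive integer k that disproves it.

A counterexample is any positive integer k such that k has exactly 12 positive divisors but k is not divisible by 6; we check each in order.
k = 60: τ(60) = 12; 60 mod 6 = 0.
k = 72: τ(72) = 12; 72 mod 6 = 0.
k = 84: τ(84) = 12; 84 mod 6 = 0.
k = 90: τ(90) = 12; 90 mod 6 = 0.
k = 96: τ(96) = 12; 96 mod 6 = 0.
k = 108: τ(108) = 12; 108 mod 6 = 0.
k = 126: τ(126) = 12; 126 mod 6 = 0.
k = 132: τ(132) = 12; 132 mod 6 = 0.
k = 140: τ(140) = 12; 140 mod 6 = 2.
Hence k = 140 is a counterexample.

k = 140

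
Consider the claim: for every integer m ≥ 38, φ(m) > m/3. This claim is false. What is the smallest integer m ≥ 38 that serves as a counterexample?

We need the least integer m ≥ 38 for which the claim fails.
m = 38: φ(38) = 18 and 38/3 = 38/3, so φ(38) > 38/3.
m = 39: φ(39) = 24 and 39/3 = 13, so φ(39) > 39/3.
m = 40: φ(40) = 16 and 40/3 = 40/3, so φ(40) > 40/3.
m = 41: φ(41) = 40 and 41/3 = 41/3, so φ(41) > 41/3.
m = 42: φ(42) = 12 and 42/3 = 14, so φ(42) ≤ 42/3.
So m = 42 is the smallest counterexample.

m = 42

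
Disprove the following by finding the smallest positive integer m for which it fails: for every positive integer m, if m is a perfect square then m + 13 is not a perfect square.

m = 36

For m = 1, 4, 9, 16, 25 the conclusion holds.
m = 36: 36 = 6² and 36 + 13 = 49 = 7².
Hence m = 36 is a counterexample.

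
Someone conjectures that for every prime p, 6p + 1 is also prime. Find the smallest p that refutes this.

p = 19

For p = 2, 3, 5, 7, 11, 13, 17 the conclusion holds.
p = 19: 6p + 1 = 115 = 5 × 23, not prime.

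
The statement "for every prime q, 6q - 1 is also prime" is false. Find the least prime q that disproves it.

A counterexample is any prime q such that 6q - 1 is not prime; we check each in order.
The first 4 eligible values, up to q = 7, all satisfy the conclusion.
q = 11: 6q - 1 = 65 = 5 × 13, not prime.
Thus q = 11 disproves the claim, and no smaller q works.

q = 11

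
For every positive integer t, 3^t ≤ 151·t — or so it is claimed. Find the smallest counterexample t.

For t = 1, 2, 3, 4, 5, 6 the conclusion holds.
t = 7: 3^t = 2187 and 151·t = 1057, so 2187 > 1057.

t = 7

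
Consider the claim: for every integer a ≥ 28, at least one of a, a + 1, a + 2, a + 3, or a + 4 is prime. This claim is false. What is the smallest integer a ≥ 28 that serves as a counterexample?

a = 32

Check each integer a ≥ 28 in order until a, a + 1, a + 2, a + 3, a + 4 are all composite.
a = 28: 29 is prime.
a = 29: 29 is prime.
a = 30: 31 is prime.
a = 31: 31 is prime.
a = 32: 32 = 2 × 16; 33 = 3 × 11; 34 = 2 × 17; 35 = 5 × 7; 36 = 2 × 18 — all composite.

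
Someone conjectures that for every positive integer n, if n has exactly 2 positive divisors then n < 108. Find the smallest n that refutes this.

Check each positive integer n in order until n has exactly 2 positive divisors but the claim fails.
For n = 2, 3, 5, 7, …, 101, 103, 107 the conclusion holds.
n = 109: τ(109) = 2; 109 ≥ 108.

n = 109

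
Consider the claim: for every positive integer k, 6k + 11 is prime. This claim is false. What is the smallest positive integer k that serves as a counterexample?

Check each positive integer k in order until 6k + 11 is not prime.
For k = 1, 2, 3 the conclusion holds.
k = 4: 6k + 11 = 35 = 5 × 7, composite.
Hence k = 4 is a counterexample.

k = 4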